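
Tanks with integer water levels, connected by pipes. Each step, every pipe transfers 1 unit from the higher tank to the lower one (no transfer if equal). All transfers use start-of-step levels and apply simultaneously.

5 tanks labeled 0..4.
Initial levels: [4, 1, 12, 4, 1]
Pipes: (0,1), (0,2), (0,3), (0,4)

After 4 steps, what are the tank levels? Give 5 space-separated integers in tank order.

Step 1: flows [0->1,2->0,0=3,0->4] -> levels [3 2 11 4 2]
Step 2: flows [0->1,2->0,3->0,0->4] -> levels [3 3 10 3 3]
Step 3: flows [0=1,2->0,0=3,0=4] -> levels [4 3 9 3 3]
Step 4: flows [0->1,2->0,0->3,0->4] -> levels [2 4 8 4 4]

Answer: 2 4 8 4 4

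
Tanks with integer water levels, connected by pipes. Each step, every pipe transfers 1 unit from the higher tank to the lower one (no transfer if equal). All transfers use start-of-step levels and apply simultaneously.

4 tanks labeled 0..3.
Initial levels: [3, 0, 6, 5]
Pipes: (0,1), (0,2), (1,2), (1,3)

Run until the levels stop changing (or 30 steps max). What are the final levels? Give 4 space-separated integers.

Step 1: flows [0->1,2->0,2->1,3->1] -> levels [3 3 4 4]
Step 2: flows [0=1,2->0,2->1,3->1] -> levels [4 5 2 3]
Step 3: flows [1->0,0->2,1->2,1->3] -> levels [4 2 4 4]
Step 4: flows [0->1,0=2,2->1,3->1] -> levels [3 5 3 3]
Step 5: flows [1->0,0=2,1->2,1->3] -> levels [4 2 4 4]
  -> period-2 cycle: step 5 state = step 3 state; never stabilizes
  -> state at step 30: (30-3) mod 2 = 1, same as step 4 -> [3 5 3 3]

Answer: 3 5 3 3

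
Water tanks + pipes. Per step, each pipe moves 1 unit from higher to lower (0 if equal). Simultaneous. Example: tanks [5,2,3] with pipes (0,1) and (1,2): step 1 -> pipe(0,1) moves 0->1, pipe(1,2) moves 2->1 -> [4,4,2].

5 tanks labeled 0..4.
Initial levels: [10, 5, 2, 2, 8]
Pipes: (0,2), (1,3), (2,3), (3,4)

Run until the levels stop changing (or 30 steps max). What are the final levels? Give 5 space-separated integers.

Answer: 6 5 7 3 6

Derivation:
Step 1: flows [0->2,1->3,2=3,4->3] -> levels [9 4 3 4 7]
Step 2: flows [0->2,1=3,3->2,4->3] -> levels [8 4 5 4 6]
Step 3: flows [0->2,1=3,2->3,4->3] -> levels [7 4 5 6 5]
Step 4: flows [0->2,3->1,3->2,3->4] -> levels [6 5 7 3 6]
Step 5: flows [2->0,1->3,2->3,4->3] -> levels [7 4 5 6 5]
  -> period-2 cycle: step 5 state = step 3 state; never stabilizes
  -> state at step 30: (30-3) mod 2 = 1, same as step 4 -> [6 5 7 3 6]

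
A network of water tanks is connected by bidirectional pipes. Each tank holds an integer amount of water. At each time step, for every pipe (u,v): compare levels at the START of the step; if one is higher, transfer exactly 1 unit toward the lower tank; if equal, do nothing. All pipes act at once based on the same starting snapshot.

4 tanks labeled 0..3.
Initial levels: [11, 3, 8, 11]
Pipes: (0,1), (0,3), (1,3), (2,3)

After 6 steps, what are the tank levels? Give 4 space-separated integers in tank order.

Step 1: flows [0->1,0=3,3->1,3->2] -> levels [10 5 9 9]
Step 2: flows [0->1,0->3,3->1,2=3] -> levels [8 7 9 9]
Step 3: flows [0->1,3->0,3->1,2=3] -> levels [8 9 9 7]
Step 4: flows [1->0,0->3,1->3,2->3] -> levels [8 7 8 10]
Step 5: flows [0->1,3->0,3->1,3->2] -> levels [8 9 9 7]
  -> period-2 cycle: step 5 state = step 3 state
  -> state at step 6: (6-3) mod 2 = 1, same as step 4 -> [8 7 8 10]

Answer: 8 7 8 10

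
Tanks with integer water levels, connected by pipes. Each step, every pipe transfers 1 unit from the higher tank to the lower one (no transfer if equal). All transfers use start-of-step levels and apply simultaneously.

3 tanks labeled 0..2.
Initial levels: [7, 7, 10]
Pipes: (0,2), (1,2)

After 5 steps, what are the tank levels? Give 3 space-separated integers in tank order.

Answer: 8 8 8

Derivation:
Step 1: flows [2->0,2->1] -> levels [8 8 8]
Step 2: flows [0=2,1=2] -> levels [8 8 8]
  -> stable; steps 3..5 unchanged -> [8 8 8]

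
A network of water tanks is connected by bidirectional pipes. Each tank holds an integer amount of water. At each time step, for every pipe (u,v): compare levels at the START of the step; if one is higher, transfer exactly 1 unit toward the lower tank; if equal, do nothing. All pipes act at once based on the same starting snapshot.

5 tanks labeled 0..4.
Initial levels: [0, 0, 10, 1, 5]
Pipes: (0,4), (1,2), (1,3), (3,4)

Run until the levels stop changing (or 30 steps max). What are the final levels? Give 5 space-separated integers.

Step 1: flows [4->0,2->1,3->1,4->3] -> levels [1 2 9 1 3]
Step 2: flows [4->0,2->1,1->3,4->3] -> levels [2 2 8 3 1]
Step 3: flows [0->4,2->1,3->1,3->4] -> levels [1 4 7 1 3]
Step 4: flows [4->0,2->1,1->3,4->3] -> levels [2 4 6 3 1]
Step 5: flows [0->4,2->1,1->3,3->4] -> levels [1 4 5 3 3]
Step 6: flows [4->0,2->1,1->3,3=4] -> levels [2 4 4 4 2]
Step 7: flows [0=4,1=2,1=3,3->4] -> levels [2 4 4 3 3]
Step 8: flows [4->0,1=2,1->3,3=4] -> levels [3 3 4 4 2]
Step 9: flows [0->4,2->1,3->1,3->4] -> levels [2 5 3 2 4]
Step 10: flows [4->0,1->2,1->3,4->3] -> levels [3 3 4 4 2]
  -> period-2 cycle: step 10 state = step 8 state; never stabilizes
  -> state at step 30: (30-8) mod 2 = 0, same as step 8 -> [3 3 4 4 2]

Answer: 3 3 4 4 2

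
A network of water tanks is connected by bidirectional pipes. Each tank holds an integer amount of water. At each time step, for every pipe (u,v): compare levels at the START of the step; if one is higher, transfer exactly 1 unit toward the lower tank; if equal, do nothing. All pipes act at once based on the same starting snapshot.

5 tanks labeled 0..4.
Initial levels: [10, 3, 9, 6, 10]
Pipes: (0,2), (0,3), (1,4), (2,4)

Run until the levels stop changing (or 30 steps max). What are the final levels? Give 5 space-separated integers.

Answer: 7 7 9 9 6

Derivation:
Step 1: flows [0->2,0->3,4->1,4->2] -> levels [8 4 11 7 8]
Step 2: flows [2->0,0->3,4->1,2->4] -> levels [8 5 9 8 8]
Step 3: flows [2->0,0=3,4->1,2->4] -> levels [9 6 7 8 8]
Step 4: flows [0->2,0->3,4->1,4->2] -> levels [7 7 9 9 6]
Step 5: flows [2->0,3->0,1->4,2->4] -> levels [9 6 7 8 8]
  -> period-2 cycle: step 5 state = step 3 state; never stabilizes
  -> state at step 30: (30-3) mod 2 = 1, same as step 4 -> [7 7 9 9 6]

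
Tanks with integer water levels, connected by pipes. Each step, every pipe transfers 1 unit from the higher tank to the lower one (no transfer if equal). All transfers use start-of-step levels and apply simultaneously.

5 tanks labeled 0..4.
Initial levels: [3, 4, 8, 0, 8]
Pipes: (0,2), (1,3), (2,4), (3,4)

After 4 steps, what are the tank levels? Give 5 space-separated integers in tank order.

Answer: 5 4 6 4 4

Derivation:
Step 1: flows [2->0,1->3,2=4,4->3] -> levels [4 3 7 2 7]
Step 2: flows [2->0,1->3,2=4,4->3] -> levels [5 2 6 4 6]
Step 3: flows [2->0,3->1,2=4,4->3] -> levels [6 3 5 4 5]
Step 4: flows [0->2,3->1,2=4,4->3] -> levels [5 4 6 4 4]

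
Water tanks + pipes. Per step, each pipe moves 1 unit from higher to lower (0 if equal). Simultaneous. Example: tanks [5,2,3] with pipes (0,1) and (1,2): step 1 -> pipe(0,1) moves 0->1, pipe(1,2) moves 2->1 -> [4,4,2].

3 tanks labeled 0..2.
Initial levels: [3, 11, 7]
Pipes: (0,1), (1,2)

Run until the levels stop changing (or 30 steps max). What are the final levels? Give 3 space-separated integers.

Step 1: flows [1->0,1->2] -> levels [4 9 8]
Step 2: flows [1->0,1->2] -> levels [5 7 9]
Step 3: flows [1->0,2->1] -> levels [6 7 8]
Step 4: flows [1->0,2->1] -> levels [7 7 7]
Step 5: flows [0=1,1=2] -> levels [7 7 7]
  -> stable (no change)

Answer: 7 7 7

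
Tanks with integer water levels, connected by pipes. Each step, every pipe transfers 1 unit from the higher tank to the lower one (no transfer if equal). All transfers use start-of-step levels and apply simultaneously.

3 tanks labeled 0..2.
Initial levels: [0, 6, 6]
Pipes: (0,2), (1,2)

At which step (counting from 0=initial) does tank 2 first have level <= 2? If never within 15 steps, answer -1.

Step 1: flows [2->0,1=2] -> levels [1 6 5]
Step 2: flows [2->0,1->2] -> levels [2 5 5]
Step 3: flows [2->0,1=2] -> levels [3 5 4]
Step 4: flows [2->0,1->2] -> levels [4 4 4]
Step 5: flows [0=2,1=2] -> levels [4 4 4]
  -> stable; tank 2 stays at 4 > 2
Tank 2 never reaches <=2 within 15 steps

Answer: -1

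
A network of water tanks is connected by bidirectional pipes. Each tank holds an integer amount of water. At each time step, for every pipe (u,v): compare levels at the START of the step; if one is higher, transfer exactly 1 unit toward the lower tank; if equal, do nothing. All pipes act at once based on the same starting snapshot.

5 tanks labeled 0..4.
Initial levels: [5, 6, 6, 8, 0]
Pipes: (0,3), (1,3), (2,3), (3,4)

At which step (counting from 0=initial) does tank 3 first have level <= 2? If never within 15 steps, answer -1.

Answer: 5

Derivation:
Step 1: flows [3->0,3->1,3->2,3->4] -> levels [6 7 7 4 1]
Step 2: flows [0->3,1->3,2->3,3->4] -> levels [5 6 6 6 2]
Step 3: flows [3->0,1=3,2=3,3->4] -> levels [6 6 6 4 3]
Step 4: flows [0->3,1->3,2->3,3->4] -> levels [5 5 5 6 4]
Step 5: flows [3->0,3->1,3->2,3->4] -> levels [6 6 6 2 5]
Tank 3 first reaches <=2 at step 5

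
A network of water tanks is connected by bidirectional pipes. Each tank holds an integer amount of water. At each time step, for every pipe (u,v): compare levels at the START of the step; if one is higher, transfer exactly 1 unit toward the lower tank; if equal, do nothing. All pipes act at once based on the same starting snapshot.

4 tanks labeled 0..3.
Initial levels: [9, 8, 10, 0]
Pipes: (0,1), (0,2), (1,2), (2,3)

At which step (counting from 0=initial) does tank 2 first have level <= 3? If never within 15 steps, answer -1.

Answer: -1

Derivation:
Step 1: flows [0->1,2->0,2->1,2->3] -> levels [9 10 7 1]
Step 2: flows [1->0,0->2,1->2,2->3] -> levels [9 8 8 2]
Step 3: flows [0->1,0->2,1=2,2->3] -> levels [7 9 8 3]
Step 4: flows [1->0,2->0,1->2,2->3] -> levels [9 7 7 4]
Step 5: flows [0->1,0->2,1=2,2->3] -> levels [7 8 7 5]
Step 6: flows [1->0,0=2,1->2,2->3] -> levels [8 6 7 6]
Step 7: flows [0->1,0->2,2->1,2->3] -> levels [6 8 6 7]
Step 8: flows [1->0,0=2,1->2,3->2] -> levels [7 6 8 6]
Step 9: flows [0->1,2->0,2->1,2->3] -> levels [7 8 5 7]
Step 10: flows [1->0,0->2,1->2,3->2] -> levels [7 6 8 6]
  -> period-2 cycle (repeats step 8); tank 2 never drops to <=3
Tank 2 never reaches <=3 within 15 steps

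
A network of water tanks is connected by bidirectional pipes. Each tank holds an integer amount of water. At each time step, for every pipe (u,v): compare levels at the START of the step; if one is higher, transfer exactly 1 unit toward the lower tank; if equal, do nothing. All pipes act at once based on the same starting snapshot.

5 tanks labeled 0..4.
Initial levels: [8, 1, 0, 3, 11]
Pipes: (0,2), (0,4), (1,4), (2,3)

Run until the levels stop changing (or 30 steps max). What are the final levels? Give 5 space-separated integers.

Step 1: flows [0->2,4->0,4->1,3->2] -> levels [8 2 2 2 9]
Step 2: flows [0->2,4->0,4->1,2=3] -> levels [8 3 3 2 7]
Step 3: flows [0->2,0->4,4->1,2->3] -> levels [6 4 3 3 7]
Step 4: flows [0->2,4->0,4->1,2=3] -> levels [6 5 4 3 5]
Step 5: flows [0->2,0->4,1=4,2->3] -> levels [4 5 4 4 6]
Step 6: flows [0=2,4->0,4->1,2=3] -> levels [5 6 4 4 4]
Step 7: flows [0->2,0->4,1->4,2=3] -> levels [3 5 5 4 6]
Step 8: flows [2->0,4->0,4->1,2->3] -> levels [5 6 3 5 4]
Step 9: flows [0->2,0->4,1->4,3->2] -> levels [3 5 5 4 6]
  -> period-2 cycle: step 9 state = step 7 state; never stabilizes
  -> state at step 30: (30-7) mod 2 = 1, same as step 8 -> [5 6 3 5 4]

Answer: 5 6 3 5 4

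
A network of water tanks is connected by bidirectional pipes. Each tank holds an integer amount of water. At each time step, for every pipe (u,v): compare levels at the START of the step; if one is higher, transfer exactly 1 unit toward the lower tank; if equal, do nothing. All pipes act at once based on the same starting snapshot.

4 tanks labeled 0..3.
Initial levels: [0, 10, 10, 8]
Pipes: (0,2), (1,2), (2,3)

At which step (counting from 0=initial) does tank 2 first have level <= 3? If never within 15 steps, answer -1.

Answer: -1

Derivation:
Step 1: flows [2->0,1=2,2->3] -> levels [1 10 8 9]
Step 2: flows [2->0,1->2,3->2] -> levels [2 9 9 8]
Step 3: flows [2->0,1=2,2->3] -> levels [3 9 7 9]
Step 4: flows [2->0,1->2,3->2] -> levels [4 8 8 8]
Step 5: flows [2->0,1=2,2=3] -> levels [5 8 7 8]
Step 6: flows [2->0,1->2,3->2] -> levels [6 7 8 7]
Step 7: flows [2->0,2->1,2->3] -> levels [7 8 5 8]
Step 8: flows [0->2,1->2,3->2] -> levels [6 7 8 7]
  -> period-2 cycle (repeats step 6); tank 2 never drops to <=3
Tank 2 never reaches <=3 within 15 steps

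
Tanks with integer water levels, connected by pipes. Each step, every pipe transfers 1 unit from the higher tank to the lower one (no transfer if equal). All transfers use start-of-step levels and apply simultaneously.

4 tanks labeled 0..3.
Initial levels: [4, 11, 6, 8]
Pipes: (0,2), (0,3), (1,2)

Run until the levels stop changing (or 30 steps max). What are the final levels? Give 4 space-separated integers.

Answer: 8 8 7 6

Derivation:
Step 1: flows [2->0,3->0,1->2] -> levels [6 10 6 7]
Step 2: flows [0=2,3->0,1->2] -> levels [7 9 7 6]
Step 3: flows [0=2,0->3,1->2] -> levels [6 8 8 7]
Step 4: flows [2->0,3->0,1=2] -> levels [8 8 7 6]
Step 5: flows [0->2,0->3,1->2] -> levels [6 7 9 7]
Step 6: flows [2->0,3->0,2->1] -> levels [8 8 7 6]
  -> period-2 cycle: step 6 state = step 4 state; never stabilizes
  -> state at step 30: (30-4) mod 2 = 0, same as step 4 -> [8 8 7 6]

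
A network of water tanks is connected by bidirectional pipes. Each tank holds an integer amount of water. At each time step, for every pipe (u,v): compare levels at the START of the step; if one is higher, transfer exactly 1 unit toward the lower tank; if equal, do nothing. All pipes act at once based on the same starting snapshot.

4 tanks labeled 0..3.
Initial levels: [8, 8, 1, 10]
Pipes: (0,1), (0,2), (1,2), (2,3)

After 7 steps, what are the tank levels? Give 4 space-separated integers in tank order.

Answer: 7 7 6 7

Derivation:
Step 1: flows [0=1,0->2,1->2,3->2] -> levels [7 7 4 9]
Step 2: flows [0=1,0->2,1->2,3->2] -> levels [6 6 7 8]
Step 3: flows [0=1,2->0,2->1,3->2] -> levels [7 7 6 7]
Step 4: flows [0=1,0->2,1->2,3->2] -> levels [6 6 9 6]
Step 5: flows [0=1,2->0,2->1,2->3] -> levels [7 7 6 7]
  -> period-2 cycle: step 5 state = step 3 state
  -> state at step 7: (7-3) mod 2 = 0, same as step 3 -> [7 7 6 7]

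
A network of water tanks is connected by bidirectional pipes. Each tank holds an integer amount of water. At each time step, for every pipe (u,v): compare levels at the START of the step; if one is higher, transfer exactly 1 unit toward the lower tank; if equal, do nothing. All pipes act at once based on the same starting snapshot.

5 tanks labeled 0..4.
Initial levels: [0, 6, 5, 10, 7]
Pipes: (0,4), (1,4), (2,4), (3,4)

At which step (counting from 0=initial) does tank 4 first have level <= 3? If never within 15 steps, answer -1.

Answer: 5

Derivation:
Step 1: flows [4->0,4->1,4->2,3->4] -> levels [1 7 6 9 5]
Step 2: flows [4->0,1->4,2->4,3->4] -> levels [2 6 5 8 7]
Step 3: flows [4->0,4->1,4->2,3->4] -> levels [3 7 6 7 5]
Step 4: flows [4->0,1->4,2->4,3->4] -> levels [4 6 5 6 7]
Step 5: flows [4->0,4->1,4->2,4->3] -> levels [5 7 6 7 3]
Tank 4 first reaches <=3 at step 5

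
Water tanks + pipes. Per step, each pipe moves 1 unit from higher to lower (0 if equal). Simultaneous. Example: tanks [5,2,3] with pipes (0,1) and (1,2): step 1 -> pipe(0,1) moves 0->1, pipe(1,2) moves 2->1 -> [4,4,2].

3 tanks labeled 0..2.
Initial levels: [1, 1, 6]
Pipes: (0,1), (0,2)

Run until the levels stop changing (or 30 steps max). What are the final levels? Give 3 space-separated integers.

Answer: 2 3 3

Derivation:
Step 1: flows [0=1,2->0] -> levels [2 1 5]
Step 2: flows [0->1,2->0] -> levels [2 2 4]
Step 3: flows [0=1,2->0] -> levels [3 2 3]
Step 4: flows [0->1,0=2] -> levels [2 3 3]
Step 5: flows [1->0,2->0] -> levels [4 2 2]
Step 6: flows [0->1,0->2] -> levels [2 3 3]
  -> period-2 cycle: step 6 state = step 4 state; never stabilizes
  -> state at step 30: (30-4) mod 2 = 0, same as step 4 -> [2 3 3]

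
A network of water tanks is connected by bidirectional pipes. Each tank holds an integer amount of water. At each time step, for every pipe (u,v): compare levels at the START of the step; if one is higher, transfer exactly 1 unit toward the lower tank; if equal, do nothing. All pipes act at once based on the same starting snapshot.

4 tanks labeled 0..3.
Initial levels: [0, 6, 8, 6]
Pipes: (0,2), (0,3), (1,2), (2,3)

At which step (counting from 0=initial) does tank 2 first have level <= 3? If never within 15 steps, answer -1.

Step 1: flows [2->0,3->0,2->1,2->3] -> levels [2 7 5 6]
Step 2: flows [2->0,3->0,1->2,3->2] -> levels [4 6 6 4]
Step 3: flows [2->0,0=3,1=2,2->3] -> levels [5 6 4 5]
Step 4: flows [0->2,0=3,1->2,3->2] -> levels [4 5 7 4]
Step 5: flows [2->0,0=3,2->1,2->3] -> levels [5 6 4 5]
  -> period-2 cycle (repeats step 3); tank 2 never drops to <=3
Tank 2 never reaches <=3 within 15 steps

Answer: -1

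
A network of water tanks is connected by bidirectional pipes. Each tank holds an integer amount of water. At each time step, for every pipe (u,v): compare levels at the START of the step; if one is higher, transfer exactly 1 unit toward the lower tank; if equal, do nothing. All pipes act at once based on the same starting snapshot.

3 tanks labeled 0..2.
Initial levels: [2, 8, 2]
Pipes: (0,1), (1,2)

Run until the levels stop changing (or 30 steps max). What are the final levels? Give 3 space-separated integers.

Answer: 4 4 4

Derivation:
Step 1: flows [1->0,1->2] -> levels [3 6 3]
Step 2: flows [1->0,1->2] -> levels [4 4 4]
Step 3: flows [0=1,1=2] -> levels [4 4 4]
  -> stable (no change)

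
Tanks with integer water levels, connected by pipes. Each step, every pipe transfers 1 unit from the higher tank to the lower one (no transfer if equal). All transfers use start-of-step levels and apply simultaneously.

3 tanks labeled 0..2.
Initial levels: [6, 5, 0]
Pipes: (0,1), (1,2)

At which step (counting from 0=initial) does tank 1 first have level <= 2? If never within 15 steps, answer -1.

Answer: -1

Derivation:
Step 1: flows [0->1,1->2] -> levels [5 5 1]
Step 2: flows [0=1,1->2] -> levels [5 4 2]
Step 3: flows [0->1,1->2] -> levels [4 4 3]
Step 4: flows [0=1,1->2] -> levels [4 3 4]
Step 5: flows [0->1,2->1] -> levels [3 5 3]
Step 6: flows [1->0,1->2] -> levels [4 3 4]
  -> period-2 cycle (repeats step 4); tank 1 never drops to <=2
Tank 1 never reaches <=2 within 15 steps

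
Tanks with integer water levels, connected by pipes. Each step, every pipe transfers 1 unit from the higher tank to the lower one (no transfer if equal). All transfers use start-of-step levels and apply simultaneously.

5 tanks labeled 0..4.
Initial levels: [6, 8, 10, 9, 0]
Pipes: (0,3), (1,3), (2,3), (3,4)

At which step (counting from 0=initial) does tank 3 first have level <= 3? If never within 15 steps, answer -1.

Step 1: flows [3->0,3->1,2->3,3->4] -> levels [7 9 9 7 1]
Step 2: flows [0=3,1->3,2->3,3->4] -> levels [7 8 8 8 2]
Step 3: flows [3->0,1=3,2=3,3->4] -> levels [8 8 8 6 3]
Step 4: flows [0->3,1->3,2->3,3->4] -> levels [7 7 7 8 4]
Step 5: flows [3->0,3->1,3->2,3->4] -> levels [8 8 8 4 5]
Step 6: flows [0->3,1->3,2->3,4->3] -> levels [7 7 7 8 4]
  -> period-2 cycle (repeats step 4); tank 3 never drops to <=3
Tank 3 never reaches <=3 within 15 steps

Answer: -1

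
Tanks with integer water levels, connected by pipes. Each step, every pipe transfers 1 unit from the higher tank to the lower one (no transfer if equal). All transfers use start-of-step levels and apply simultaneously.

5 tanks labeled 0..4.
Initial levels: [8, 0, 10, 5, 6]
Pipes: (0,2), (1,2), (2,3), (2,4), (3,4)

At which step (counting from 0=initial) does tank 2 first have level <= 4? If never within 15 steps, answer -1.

Answer: 5

Derivation:
Step 1: flows [2->0,2->1,2->3,2->4,4->3] -> levels [9 1 6 7 6]
Step 2: flows [0->2,2->1,3->2,2=4,3->4] -> levels [8 2 7 5 7]
Step 3: flows [0->2,2->1,2->3,2=4,4->3] -> levels [7 3 6 7 6]
Step 4: flows [0->2,2->1,3->2,2=4,3->4] -> levels [6 4 7 5 7]
Step 5: flows [2->0,2->1,2->3,2=4,4->3] -> levels [7 5 4 7 6]
Tank 2 first reaches <=4 at step 5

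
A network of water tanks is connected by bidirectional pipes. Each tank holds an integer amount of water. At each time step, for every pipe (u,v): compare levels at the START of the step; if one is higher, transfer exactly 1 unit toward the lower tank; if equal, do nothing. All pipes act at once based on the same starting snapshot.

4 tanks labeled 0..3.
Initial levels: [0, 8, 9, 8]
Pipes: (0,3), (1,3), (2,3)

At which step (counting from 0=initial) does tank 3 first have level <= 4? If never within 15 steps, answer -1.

Step 1: flows [3->0,1=3,2->3] -> levels [1 8 8 8]
Step 2: flows [3->0,1=3,2=3] -> levels [2 8 8 7]
Step 3: flows [3->0,1->3,2->3] -> levels [3 7 7 8]
Step 4: flows [3->0,3->1,3->2] -> levels [4 8 8 5]
Step 5: flows [3->0,1->3,2->3] -> levels [5 7 7 6]
Step 6: flows [3->0,1->3,2->3] -> levels [6 6 6 7]
Step 7: flows [3->0,3->1,3->2] -> levels [7 7 7 4]
Tank 3 first reaches <=4 at step 7

Answer: 7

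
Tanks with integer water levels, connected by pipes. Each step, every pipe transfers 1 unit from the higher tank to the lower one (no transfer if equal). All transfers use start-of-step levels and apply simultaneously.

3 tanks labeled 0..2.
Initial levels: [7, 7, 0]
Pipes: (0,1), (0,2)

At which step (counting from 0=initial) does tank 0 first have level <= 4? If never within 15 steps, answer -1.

Answer: 5

Derivation:
Step 1: flows [0=1,0->2] -> levels [6 7 1]
Step 2: flows [1->0,0->2] -> levels [6 6 2]
Step 3: flows [0=1,0->2] -> levels [5 6 3]
Step 4: flows [1->0,0->2] -> levels [5 5 4]
Step 5: flows [0=1,0->2] -> levels [4 5 5]
Tank 0 first reaches <=4 at step 5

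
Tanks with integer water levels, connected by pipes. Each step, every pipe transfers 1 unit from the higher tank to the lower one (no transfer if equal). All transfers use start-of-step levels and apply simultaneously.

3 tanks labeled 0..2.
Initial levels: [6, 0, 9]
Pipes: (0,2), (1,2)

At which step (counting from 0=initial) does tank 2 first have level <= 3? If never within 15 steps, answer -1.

Answer: -1

Derivation:
Step 1: flows [2->0,2->1] -> levels [7 1 7]
Step 2: flows [0=2,2->1] -> levels [7 2 6]
Step 3: flows [0->2,2->1] -> levels [6 3 6]
Step 4: flows [0=2,2->1] -> levels [6 4 5]
Step 5: flows [0->2,2->1] -> levels [5 5 5]
Step 6: flows [0=2,1=2] -> levels [5 5 5]
  -> stable; tank 2 stays at 5 > 3
Tank 2 never reaches <=3 within 15 steps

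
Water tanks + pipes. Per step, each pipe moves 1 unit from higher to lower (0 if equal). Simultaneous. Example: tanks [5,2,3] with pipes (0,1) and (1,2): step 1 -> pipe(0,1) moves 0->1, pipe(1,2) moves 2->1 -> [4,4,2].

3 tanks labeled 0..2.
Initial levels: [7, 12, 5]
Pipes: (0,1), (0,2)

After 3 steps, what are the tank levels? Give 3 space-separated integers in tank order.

Answer: 8 9 7

Derivation:
Step 1: flows [1->0,0->2] -> levels [7 11 6]
Step 2: flows [1->0,0->2] -> levels [7 10 7]
Step 3: flows [1->0,0=2] -> levels [8 9 7]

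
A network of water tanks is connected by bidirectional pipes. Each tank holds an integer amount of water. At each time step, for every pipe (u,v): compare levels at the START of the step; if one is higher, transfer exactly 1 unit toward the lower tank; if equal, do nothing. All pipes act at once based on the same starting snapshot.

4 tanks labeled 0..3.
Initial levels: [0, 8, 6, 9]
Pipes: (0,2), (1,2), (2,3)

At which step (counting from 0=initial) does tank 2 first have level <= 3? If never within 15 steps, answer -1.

Step 1: flows [2->0,1->2,3->2] -> levels [1 7 7 8]
Step 2: flows [2->0,1=2,3->2] -> levels [2 7 7 7]
Step 3: flows [2->0,1=2,2=3] -> levels [3 7 6 7]
Step 4: flows [2->0,1->2,3->2] -> levels [4 6 7 6]
Step 5: flows [2->0,2->1,2->3] -> levels [5 7 4 7]
Step 6: flows [0->2,1->2,3->2] -> levels [4 6 7 6]
  -> period-2 cycle (repeats step 4); tank 2 never drops to <=3
Tank 2 never reaches <=3 within 15 steps

Answer: -1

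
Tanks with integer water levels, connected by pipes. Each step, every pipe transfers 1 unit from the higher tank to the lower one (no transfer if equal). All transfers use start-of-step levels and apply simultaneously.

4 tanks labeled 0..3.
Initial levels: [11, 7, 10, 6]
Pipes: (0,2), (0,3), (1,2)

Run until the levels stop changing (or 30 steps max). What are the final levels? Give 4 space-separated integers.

Answer: 9 9 8 8

Derivation:
Step 1: flows [0->2,0->3,2->1] -> levels [9 8 10 7]
Step 2: flows [2->0,0->3,2->1] -> levels [9 9 8 8]
Step 3: flows [0->2,0->3,1->2] -> levels [7 8 10 9]
Step 4: flows [2->0,3->0,2->1] -> levels [9 9 8 8]
  -> period-2 cycle: step 4 state = step 2 state; never stabilizes
  -> state at step 30: (30-2) mod 2 = 0, same as step 2 -> [9 9 8 8]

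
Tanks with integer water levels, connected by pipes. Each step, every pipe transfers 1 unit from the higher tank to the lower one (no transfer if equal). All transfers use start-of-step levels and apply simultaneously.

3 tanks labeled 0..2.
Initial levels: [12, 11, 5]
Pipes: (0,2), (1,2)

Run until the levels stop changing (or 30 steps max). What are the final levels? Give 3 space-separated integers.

Step 1: flows [0->2,1->2] -> levels [11 10 7]
Step 2: flows [0->2,1->2] -> levels [10 9 9]
Step 3: flows [0->2,1=2] -> levels [9 9 10]
Step 4: flows [2->0,2->1] -> levels [10 10 8]
Step 5: flows [0->2,1->2] -> levels [9 9 10]
  -> period-2 cycle: step 5 state = step 3 state; never stabilizes
  -> state at step 30: (30-3) mod 2 = 1, same as step 4 -> [10 10 8]

Answer: 10 10 8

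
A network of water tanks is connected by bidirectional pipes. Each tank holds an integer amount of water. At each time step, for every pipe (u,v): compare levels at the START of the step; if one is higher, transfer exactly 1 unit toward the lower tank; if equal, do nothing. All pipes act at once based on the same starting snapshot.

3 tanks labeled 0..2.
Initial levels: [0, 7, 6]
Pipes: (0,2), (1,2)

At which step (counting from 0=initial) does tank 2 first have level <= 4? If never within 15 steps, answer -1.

Answer: 4

Derivation:
Step 1: flows [2->0,1->2] -> levels [1 6 6]
Step 2: flows [2->0,1=2] -> levels [2 6 5]
Step 3: flows [2->0,1->2] -> levels [3 5 5]
Step 4: flows [2->0,1=2] -> levels [4 5 4]
Tank 2 first reaches <=4 at step 4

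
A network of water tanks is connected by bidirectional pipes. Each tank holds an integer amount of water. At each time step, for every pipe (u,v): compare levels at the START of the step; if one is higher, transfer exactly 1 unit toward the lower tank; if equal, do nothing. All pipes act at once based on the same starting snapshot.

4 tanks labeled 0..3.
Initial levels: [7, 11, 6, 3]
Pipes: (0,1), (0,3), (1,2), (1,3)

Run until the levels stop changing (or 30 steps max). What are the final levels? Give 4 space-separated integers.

Step 1: flows [1->0,0->3,1->2,1->3] -> levels [7 8 7 5]
Step 2: flows [1->0,0->3,1->2,1->3] -> levels [7 5 8 7]
Step 3: flows [0->1,0=3,2->1,3->1] -> levels [6 8 7 6]
Step 4: flows [1->0,0=3,1->2,1->3] -> levels [7 5 8 7]
  -> period-2 cycle: step 4 state = step 2 state; never stabilizes
  -> state at step 30: (30-2) mod 2 = 0, same as step 2 -> [7 5 8 7]

Answer: 7 5 8 7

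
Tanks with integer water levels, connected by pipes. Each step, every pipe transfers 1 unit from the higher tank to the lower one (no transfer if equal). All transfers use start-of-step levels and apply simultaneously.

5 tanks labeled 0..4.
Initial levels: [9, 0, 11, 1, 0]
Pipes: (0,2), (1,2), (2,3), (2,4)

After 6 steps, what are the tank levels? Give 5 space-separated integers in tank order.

Answer: 5 3 7 3 3

Derivation:
Step 1: flows [2->0,2->1,2->3,2->4] -> levels [10 1 7 2 1]
Step 2: flows [0->2,2->1,2->3,2->4] -> levels [9 2 5 3 2]
Step 3: flows [0->2,2->1,2->3,2->4] -> levels [8 3 3 4 3]
Step 4: flows [0->2,1=2,3->2,2=4] -> levels [7 3 5 3 3]
Step 5: flows [0->2,2->1,2->3,2->4] -> levels [6 4 3 4 4]
Step 6: flows [0->2,1->2,3->2,4->2] -> levels [5 3 7 3 3]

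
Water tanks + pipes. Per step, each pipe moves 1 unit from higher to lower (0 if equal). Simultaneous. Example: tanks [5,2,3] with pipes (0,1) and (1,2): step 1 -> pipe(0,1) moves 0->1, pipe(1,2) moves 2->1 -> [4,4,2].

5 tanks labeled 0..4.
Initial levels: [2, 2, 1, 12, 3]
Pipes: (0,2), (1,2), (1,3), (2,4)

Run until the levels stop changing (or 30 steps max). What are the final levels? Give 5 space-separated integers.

Answer: 4 5 3 4 4

Derivation:
Step 1: flows [0->2,1->2,3->1,4->2] -> levels [1 2 4 11 2]
Step 2: flows [2->0,2->1,3->1,2->4] -> levels [2 4 1 10 3]
Step 3: flows [0->2,1->2,3->1,4->2] -> levels [1 4 4 9 2]
Step 4: flows [2->0,1=2,3->1,2->4] -> levels [2 5 2 8 3]
Step 5: flows [0=2,1->2,3->1,4->2] -> levels [2 5 4 7 2]
Step 6: flows [2->0,1->2,3->1,2->4] -> levels [3 5 3 6 3]
Step 7: flows [0=2,1->2,3->1,2=4] -> levels [3 5 4 5 3]
Step 8: flows [2->0,1->2,1=3,2->4] -> levels [4 4 3 5 4]
Step 9: flows [0->2,1->2,3->1,4->2] -> levels [3 4 6 4 3]
Step 10: flows [2->0,2->1,1=3,2->4] -> levels [4 5 3 4 4]
Step 11: flows [0->2,1->2,1->3,4->2] -> levels [3 3 6 5 3]
Step 12: flows [2->0,2->1,3->1,2->4] -> levels [4 5 3 4 4]
  -> period-2 cycle: step 12 state = step 10 state; never stabilizes
  -> state at step 30: (30-10) mod 2 = 0, same as step 10 -> [4 5 3 4 4]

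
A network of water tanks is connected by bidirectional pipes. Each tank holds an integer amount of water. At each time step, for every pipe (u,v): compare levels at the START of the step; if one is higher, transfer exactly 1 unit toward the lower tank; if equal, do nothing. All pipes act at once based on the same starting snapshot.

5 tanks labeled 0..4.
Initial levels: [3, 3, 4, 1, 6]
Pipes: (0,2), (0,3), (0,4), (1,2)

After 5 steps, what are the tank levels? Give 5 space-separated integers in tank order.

Answer: 5 4 2 3 3

Derivation:
Step 1: flows [2->0,0->3,4->0,2->1] -> levels [4 4 2 2 5]
Step 2: flows [0->2,0->3,4->0,1->2] -> levels [3 3 4 3 4]
Step 3: flows [2->0,0=3,4->0,2->1] -> levels [5 4 2 3 3]
Step 4: flows [0->2,0->3,0->4,1->2] -> levels [2 3 4 4 4]
Step 5: flows [2->0,3->0,4->0,2->1] -> levels [5 4 2 3 3]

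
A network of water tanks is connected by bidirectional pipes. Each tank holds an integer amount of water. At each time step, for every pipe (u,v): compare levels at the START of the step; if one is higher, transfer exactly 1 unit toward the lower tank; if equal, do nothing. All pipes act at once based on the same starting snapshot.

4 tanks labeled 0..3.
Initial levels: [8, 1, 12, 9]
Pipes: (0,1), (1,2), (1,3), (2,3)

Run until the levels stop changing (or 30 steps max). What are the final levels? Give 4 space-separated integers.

Answer: 8 6 8 8

Derivation:
Step 1: flows [0->1,2->1,3->1,2->3] -> levels [7 4 10 9]
Step 2: flows [0->1,2->1,3->1,2->3] -> levels [6 7 8 9]
Step 3: flows [1->0,2->1,3->1,3->2] -> levels [7 8 8 7]
Step 4: flows [1->0,1=2,1->3,2->3] -> levels [8 6 7 9]
Step 5: flows [0->1,2->1,3->1,3->2] -> levels [7 9 7 7]
Step 6: flows [1->0,1->2,1->3,2=3] -> levels [8 6 8 8]
Step 7: flows [0->1,2->1,3->1,2=3] -> levels [7 9 7 7]
  -> period-2 cycle: step 7 state = step 5 state; never stabilizes
  -> state at step 30: (30-5) mod 2 = 1, same as step 6 -> [8 6 8 8]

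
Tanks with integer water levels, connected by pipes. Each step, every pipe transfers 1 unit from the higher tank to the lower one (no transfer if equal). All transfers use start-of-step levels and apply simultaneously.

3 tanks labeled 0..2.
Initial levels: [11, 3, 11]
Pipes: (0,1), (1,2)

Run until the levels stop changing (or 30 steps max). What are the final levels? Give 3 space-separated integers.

Answer: 9 7 9

Derivation:
Step 1: flows [0->1,2->1] -> levels [10 5 10]
Step 2: flows [0->1,2->1] -> levels [9 7 9]
Step 3: flows [0->1,2->1] -> levels [8 9 8]
Step 4: flows [1->0,1->2] -> levels [9 7 9]
  -> period-2 cycle: step 4 state = step 2 state; never stabilizes
  -> state at step 30: (30-2) mod 2 = 0, same as step 2 -> [9 7 9]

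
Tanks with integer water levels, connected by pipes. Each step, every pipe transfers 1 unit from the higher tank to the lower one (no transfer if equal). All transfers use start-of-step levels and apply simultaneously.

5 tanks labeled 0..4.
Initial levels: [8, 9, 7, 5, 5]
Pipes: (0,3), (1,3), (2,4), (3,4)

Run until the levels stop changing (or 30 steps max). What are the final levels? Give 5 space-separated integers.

Step 1: flows [0->3,1->3,2->4,3=4] -> levels [7 8 6 7 6]
Step 2: flows [0=3,1->3,2=4,3->4] -> levels [7 7 6 7 7]
Step 3: flows [0=3,1=3,4->2,3=4] -> levels [7 7 7 7 6]
Step 4: flows [0=3,1=3,2->4,3->4] -> levels [7 7 6 6 8]
Step 5: flows [0->3,1->3,4->2,4->3] -> levels [6 6 7 9 6]
Step 6: flows [3->0,3->1,2->4,3->4] -> levels [7 7 6 6 8]
  -> period-2 cycle: step 6 state = step 4 state; never stabilizes
  -> state at step 30: (30-4) mod 2 = 0, same as step 4 -> [7 7 6 6 8]

Answer: 7 7 6 6 8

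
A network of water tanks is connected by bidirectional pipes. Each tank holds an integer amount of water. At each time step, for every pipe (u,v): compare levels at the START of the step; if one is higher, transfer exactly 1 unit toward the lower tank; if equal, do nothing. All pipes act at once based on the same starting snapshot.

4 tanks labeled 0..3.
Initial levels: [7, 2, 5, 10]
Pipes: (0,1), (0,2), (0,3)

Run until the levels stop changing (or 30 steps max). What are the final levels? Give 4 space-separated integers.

Step 1: flows [0->1,0->2,3->0] -> levels [6 3 6 9]
Step 2: flows [0->1,0=2,3->0] -> levels [6 4 6 8]
Step 3: flows [0->1,0=2,3->0] -> levels [6 5 6 7]
Step 4: flows [0->1,0=2,3->0] -> levels [6 6 6 6]
Step 5: flows [0=1,0=2,0=3] -> levels [6 6 6 6]
  -> stable (no change)

Answer: 6 6 6 6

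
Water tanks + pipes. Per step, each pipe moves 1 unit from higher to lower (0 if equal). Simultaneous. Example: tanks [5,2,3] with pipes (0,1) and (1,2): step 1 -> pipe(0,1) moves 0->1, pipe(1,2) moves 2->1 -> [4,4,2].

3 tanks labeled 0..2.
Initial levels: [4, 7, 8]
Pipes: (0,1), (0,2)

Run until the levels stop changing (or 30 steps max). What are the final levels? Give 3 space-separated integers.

Step 1: flows [1->0,2->0] -> levels [6 6 7]
Step 2: flows [0=1,2->0] -> levels [7 6 6]
Step 3: flows [0->1,0->2] -> levels [5 7 7]
Step 4: flows [1->0,2->0] -> levels [7 6 6]
  -> period-2 cycle: step 4 state = step 2 state; never stabilizes
  -> state at step 30: (30-2) mod 2 = 0, same as step 2 -> [7 6 6]

Answer: 7 6 6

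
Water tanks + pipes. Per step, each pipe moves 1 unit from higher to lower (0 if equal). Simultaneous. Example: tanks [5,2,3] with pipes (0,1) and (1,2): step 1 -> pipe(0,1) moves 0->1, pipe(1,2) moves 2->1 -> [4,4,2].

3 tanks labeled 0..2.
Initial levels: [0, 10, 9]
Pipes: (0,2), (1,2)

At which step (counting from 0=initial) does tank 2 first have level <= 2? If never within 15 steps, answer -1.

Step 1: flows [2->0,1->2] -> levels [1 9 9]
Step 2: flows [2->0,1=2] -> levels [2 9 8]
Step 3: flows [2->0,1->2] -> levels [3 8 8]
Step 4: flows [2->0,1=2] -> levels [4 8 7]
Step 5: flows [2->0,1->2] -> levels [5 7 7]
Step 6: flows [2->0,1=2] -> levels [6 7 6]
Step 7: flows [0=2,1->2] -> levels [6 6 7]
Step 8: flows [2->0,2->1] -> levels [7 7 5]
Step 9: flows [0->2,1->2] -> levels [6 6 7]
  -> period-2 cycle (repeats step 7); tank 2 never drops to <=2
Tank 2 never reaches <=2 within 15 steps

Answer: -1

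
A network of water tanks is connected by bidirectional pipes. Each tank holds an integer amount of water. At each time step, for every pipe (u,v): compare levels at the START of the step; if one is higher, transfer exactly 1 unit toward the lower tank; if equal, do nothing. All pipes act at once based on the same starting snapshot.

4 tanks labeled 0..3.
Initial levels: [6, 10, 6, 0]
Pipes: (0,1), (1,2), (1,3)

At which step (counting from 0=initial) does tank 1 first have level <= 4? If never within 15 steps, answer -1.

Answer: 4

Derivation:
Step 1: flows [1->0,1->2,1->3] -> levels [7 7 7 1]
Step 2: flows [0=1,1=2,1->3] -> levels [7 6 7 2]
Step 3: flows [0->1,2->1,1->3] -> levels [6 7 6 3]
Step 4: flows [1->0,1->2,1->3] -> levels [7 4 7 4]
Tank 1 first reaches <=4 at step 4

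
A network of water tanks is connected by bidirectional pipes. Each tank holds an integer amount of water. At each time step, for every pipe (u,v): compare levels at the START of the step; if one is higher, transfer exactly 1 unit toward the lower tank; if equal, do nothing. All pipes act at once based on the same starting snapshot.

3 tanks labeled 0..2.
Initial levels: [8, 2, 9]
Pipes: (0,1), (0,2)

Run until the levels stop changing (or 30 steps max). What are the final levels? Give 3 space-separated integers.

Answer: 5 7 7

Derivation:
Step 1: flows [0->1,2->0] -> levels [8 3 8]
Step 2: flows [0->1,0=2] -> levels [7 4 8]
Step 3: flows [0->1,2->0] -> levels [7 5 7]
Step 4: flows [0->1,0=2] -> levels [6 6 7]
Step 5: flows [0=1,2->0] -> levels [7 6 6]
Step 6: flows [0->1,0->2] -> levels [5 7 7]
Step 7: flows [1->0,2->0] -> levels [7 6 6]
  -> period-2 cycle: step 7 state = step 5 state; never stabilizes
  -> state at step 30: (30-5) mod 2 = 1, same as step 6 -> [5 7 7]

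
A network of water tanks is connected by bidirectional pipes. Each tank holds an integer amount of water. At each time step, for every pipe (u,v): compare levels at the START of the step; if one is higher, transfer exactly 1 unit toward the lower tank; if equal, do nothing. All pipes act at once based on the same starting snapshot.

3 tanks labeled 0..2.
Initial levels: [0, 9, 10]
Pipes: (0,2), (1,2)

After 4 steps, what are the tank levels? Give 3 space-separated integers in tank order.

Answer: 4 8 7

Derivation:
Step 1: flows [2->0,2->1] -> levels [1 10 8]
Step 2: flows [2->0,1->2] -> levels [2 9 8]
Step 3: flows [2->0,1->2] -> levels [3 8 8]
Step 4: flows [2->0,1=2] -> levels [4 8 7]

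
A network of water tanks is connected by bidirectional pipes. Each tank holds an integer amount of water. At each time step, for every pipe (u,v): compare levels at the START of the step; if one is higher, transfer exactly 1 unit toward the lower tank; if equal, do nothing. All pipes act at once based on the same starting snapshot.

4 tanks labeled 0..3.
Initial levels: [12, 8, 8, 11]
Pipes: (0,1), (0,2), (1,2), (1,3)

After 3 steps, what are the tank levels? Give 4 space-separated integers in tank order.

Answer: 10 11 9 9

Derivation:
Step 1: flows [0->1,0->2,1=2,3->1] -> levels [10 10 9 10]
Step 2: flows [0=1,0->2,1->2,1=3] -> levels [9 9 11 10]
Step 3: flows [0=1,2->0,2->1,3->1] -> levels [10 11 9 9]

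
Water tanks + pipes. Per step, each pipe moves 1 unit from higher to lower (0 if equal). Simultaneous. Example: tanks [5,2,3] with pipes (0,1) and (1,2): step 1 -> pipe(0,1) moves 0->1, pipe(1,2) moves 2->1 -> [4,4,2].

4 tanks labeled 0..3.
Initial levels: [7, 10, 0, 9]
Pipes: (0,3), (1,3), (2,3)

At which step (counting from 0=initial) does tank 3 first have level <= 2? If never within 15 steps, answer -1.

Answer: -1

Derivation:
Step 1: flows [3->0,1->3,3->2] -> levels [8 9 1 8]
Step 2: flows [0=3,1->3,3->2] -> levels [8 8 2 8]
Step 3: flows [0=3,1=3,3->2] -> levels [8 8 3 7]
Step 4: flows [0->3,1->3,3->2] -> levels [7 7 4 8]
Step 5: flows [3->0,3->1,3->2] -> levels [8 8 5 5]
Step 6: flows [0->3,1->3,2=3] -> levels [7 7 5 7]
Step 7: flows [0=3,1=3,3->2] -> levels [7 7 6 6]
Step 8: flows [0->3,1->3,2=3] -> levels [6 6 6 8]
Step 9: flows [3->0,3->1,3->2] -> levels [7 7 7 5]
Step 10: flows [0->3,1->3,2->3] -> levels [6 6 6 8]
  -> period-2 cycle (repeats step 8); tank 3 never drops to <=2
Tank 3 never reaches <=2 within 15 steps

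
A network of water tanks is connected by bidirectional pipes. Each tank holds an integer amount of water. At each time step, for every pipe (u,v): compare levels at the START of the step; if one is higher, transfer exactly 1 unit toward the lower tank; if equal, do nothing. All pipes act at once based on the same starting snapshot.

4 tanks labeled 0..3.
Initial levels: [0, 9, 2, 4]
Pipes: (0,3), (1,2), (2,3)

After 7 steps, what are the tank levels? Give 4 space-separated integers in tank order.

Step 1: flows [3->0,1->2,3->2] -> levels [1 8 4 2]
Step 2: flows [3->0,1->2,2->3] -> levels [2 7 4 2]
Step 3: flows [0=3,1->2,2->3] -> levels [2 6 4 3]
Step 4: flows [3->0,1->2,2->3] -> levels [3 5 4 3]
Step 5: flows [0=3,1->2,2->3] -> levels [3 4 4 4]
Step 6: flows [3->0,1=2,2=3] -> levels [4 4 4 3]
Step 7: flows [0->3,1=2,2->3] -> levels [3 4 3 5]

Answer: 3 4 3 5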